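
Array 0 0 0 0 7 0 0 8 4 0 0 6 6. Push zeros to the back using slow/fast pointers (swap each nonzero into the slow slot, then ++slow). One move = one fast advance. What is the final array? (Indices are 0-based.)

[7, 8, 4, 6, 6, 0, 0, 0, 0, 0, 0, 0, 0]

(s=0,f=0) a[fast]=0 → fast++
(s=0,f=1) a[fast]=0 → fast++
(s=0,f=2) a[fast]=0 → fast++
(s=0,f=3) a[fast]=0 → fast++
(s=0,f=4) a[fast]=7≠0 swap→a[0]=7 → slow++,fast++
(s=1,f=5) a[fast]=0 → fast++
(s=1,f=6) a[fast]=0 → fast++
(s=1,f=7) a[fast]=8≠0 swap→a[1]=8 → slow++,fast++
(s=2,f=8) a[fast]=4≠0 swap→a[2]=4 → slow++,fast++
(s=3,f=9) a[fast]=0 → fast++
(s=3,f=10) a[fast]=0 → fast++
(s=3,f=11) a[fast]=6≠0 swap→a[3]=6 → slow++,fast++
(s=4,f=12) a[fast]=6≠0 swap→a[4]=6 → slow++,fast++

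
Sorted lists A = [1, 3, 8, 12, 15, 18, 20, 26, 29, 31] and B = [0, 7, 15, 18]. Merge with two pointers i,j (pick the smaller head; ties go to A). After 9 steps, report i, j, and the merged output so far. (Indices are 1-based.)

i=7, j=4, merged so far=[0, 1, 3, 7, 8, 12, 15, 15, 18]

[i=1,j=1] A[i]=1>B[j]=0 take 0 → j++
[i=1,j=2] A[i]=1<=B[j]=7 take 1 → i++
[i=2,j=2] A[i]=3<=B[j]=7 take 3 → i++
[i=3,j=2] A[i]=8>B[j]=7 take 7 → j++
[i=3,j=3] A[i]=8<=B[j]=15 take 8 → i++
[i=4,j=3] A[i]=12<=B[j]=15 take 12 → i++
[i=5,j=3] A[i]=15<=B[j]=15 take 15 → i++
[i=6,j=3] A[i]=18>B[j]=15 take 15 → j++
[i=6,j=4] A[i]=18<=B[j]=18 take 18 → i++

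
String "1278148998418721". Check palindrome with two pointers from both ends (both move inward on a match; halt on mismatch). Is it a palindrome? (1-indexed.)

[1,16] '1'=='1' → l++,r--
[2,15] '2'=='2' → l++,r--
[3,14] '7'=='7' → l++,r--
[4,13] '8'=='8' → l++,r--
[5,12] '1'=='1' → l++,r--
[6,11] '4'=='4' → l++,r--
[7,10] '8'=='8' → l++,r--
[8,9] '9'=='9' → l++,r--

palindrome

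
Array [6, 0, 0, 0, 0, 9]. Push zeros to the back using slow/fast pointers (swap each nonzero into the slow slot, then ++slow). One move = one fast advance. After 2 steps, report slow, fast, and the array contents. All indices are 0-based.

slow=0 fast=0: a[fast]=6≠0 swap→a[0]=6, slow++,fast++
slow=1 fast=1: a[fast]=0, fast++

slow=1, fast=2, a=[6, 0, 0, 0, 0, 9]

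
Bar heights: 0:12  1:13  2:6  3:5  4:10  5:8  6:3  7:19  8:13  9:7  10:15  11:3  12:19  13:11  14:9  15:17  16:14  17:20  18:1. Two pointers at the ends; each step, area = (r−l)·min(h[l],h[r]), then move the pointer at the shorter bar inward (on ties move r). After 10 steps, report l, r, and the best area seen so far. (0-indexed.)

[0,18] min(12,1)*18=18 best=18 * → r--
[0,17] min(12,20)*17=204 best=204 * → l++
[1,17] min(13,20)*16=208 best=208 * → l++
[2,17] min(6,20)*15=90 best=208 → l++
[3,17] min(5,20)*14=70 best=208 → l++
[4,17] min(10,20)*13=130 best=208 → l++
[5,17] min(8,20)*12=96 best=208 → l++
[6,17] min(3,20)*11=33 best=208 → l++
[7,17] min(19,20)*10=190 best=208 → l++
[8,17] min(13,20)*9=117 best=208 → l++

l=9, r=17, best area=208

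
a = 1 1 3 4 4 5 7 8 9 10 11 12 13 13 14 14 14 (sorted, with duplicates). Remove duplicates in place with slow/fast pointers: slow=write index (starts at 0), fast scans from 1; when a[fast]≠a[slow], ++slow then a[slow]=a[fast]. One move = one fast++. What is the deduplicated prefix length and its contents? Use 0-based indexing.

length 12; prefix = [1, 3, 4, 5, 7, 8, 9, 10, 11, 12, 13, 14]

(s=0,f=1) a[fast]=1=a[slow] dup → fast++
(s=0,f=2) a[fast]=3≠a[slow]=1 write a[1]=3 → slow++,fast++
(s=1,f=3) a[fast]=4≠a[slow]=3 write a[2]=4 → slow++,fast++
(s=2,f=4) a[fast]=4=a[slow] dup → fast++
(s=2,f=5) a[fast]=5≠a[slow]=4 write a[3]=5 → slow++,fast++
(s=3,f=6) a[fast]=7≠a[slow]=5 write a[4]=7 → slow++,fast++
(s=4,f=7) a[fast]=8≠a[slow]=7 write a[5]=8 → slow++,fast++
(s=5,f=8) a[fast]=9≠a[slow]=8 write a[6]=9 → slow++,fast++
(s=6,f=9) a[fast]=10≠a[slow]=9 write a[7]=10 → slow++,fast++
(s=7,f=10) a[fast]=11≠a[slow]=10 write a[8]=11 → slow++,fast++
(s=8,f=11) a[fast]=12≠a[slow]=11 write a[9]=12 → slow++,fast++
(s=9,f=12) a[fast]=13≠a[slow]=12 write a[10]=13 → slow++,fast++
(s=10,f=13) a[fast]=13=a[slow] dup → fast++
(s=10,f=14) a[fast]=14≠a[slow]=13 write a[11]=14 → slow++,fast++
(s=11,f=15) a[fast]=14=a[slow] dup → fast++
(s=11,f=16) a[fast]=14=a[slow] dup → fast++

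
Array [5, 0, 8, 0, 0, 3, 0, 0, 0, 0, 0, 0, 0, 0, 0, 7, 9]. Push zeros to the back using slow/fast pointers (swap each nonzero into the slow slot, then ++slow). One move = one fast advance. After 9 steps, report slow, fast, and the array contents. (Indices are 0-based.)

slow=3, fast=9, a=[5, 8, 3, 0, 0, 0, 0, 0, 0, 0, 0, 0, 0, 0, 0, 7, 9]

slow=0 fast=0: a[fast]=5≠0 swap→a[0]=5, slow++,fast++
slow=1 fast=1: a[fast]=0, fast++
slow=1 fast=2: a[fast]=8≠0 swap→a[1]=8, slow++,fast++
slow=2 fast=3: a[fast]=0, fast++
slow=2 fast=4: a[fast]=0, fast++
slow=2 fast=5: a[fast]=3≠0 swap→a[2]=3, slow++,fast++
slow=3 fast=6: a[fast]=0, fast++
slow=3 fast=7: a[fast]=0, fast++
slow=3 fast=8: a[fast]=0, fast++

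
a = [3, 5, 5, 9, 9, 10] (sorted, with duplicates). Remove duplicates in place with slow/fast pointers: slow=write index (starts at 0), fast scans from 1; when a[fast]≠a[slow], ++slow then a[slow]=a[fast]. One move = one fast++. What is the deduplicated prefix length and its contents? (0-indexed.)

slow=0 fast=1: a[fast]=5≠a[slow]=3 write a[1]=5, slow++,fast++
slow=1 fast=2: a[fast]=5=a[slow] dup, fast++
slow=1 fast=3: a[fast]=9≠a[slow]=5 write a[2]=9, slow++,fast++
slow=2 fast=4: a[fast]=9=a[slow] dup, fast++
slow=2 fast=5: a[fast]=10≠a[slow]=9 write a[3]=10, slow++,fast++

length 4; prefix = [3, 5, 9, 10]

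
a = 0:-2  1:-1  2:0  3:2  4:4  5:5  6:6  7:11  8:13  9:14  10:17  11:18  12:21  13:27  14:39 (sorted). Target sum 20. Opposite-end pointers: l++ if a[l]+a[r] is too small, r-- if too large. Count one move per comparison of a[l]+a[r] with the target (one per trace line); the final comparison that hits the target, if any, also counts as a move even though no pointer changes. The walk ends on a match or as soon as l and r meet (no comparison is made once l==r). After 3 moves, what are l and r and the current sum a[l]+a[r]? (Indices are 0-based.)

l=0 r=14: -2+39=37 >20, r--
l=0 r=13: -2+27=25 >20, r--
l=0 r=12: -2+21=19 <20, l++

l=1, r=12, sum=20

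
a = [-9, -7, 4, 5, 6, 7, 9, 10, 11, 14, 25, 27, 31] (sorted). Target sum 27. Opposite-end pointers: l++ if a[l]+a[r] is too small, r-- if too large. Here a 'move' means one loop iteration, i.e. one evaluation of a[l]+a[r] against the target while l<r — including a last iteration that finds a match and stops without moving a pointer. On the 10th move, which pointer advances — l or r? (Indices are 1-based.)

l

[1,13] -9+31=22 <27 → l++
[2,13] -7+31=24 <27 → l++
[3,13] 4+31=35 >27 → r--
[3,12] 4+27=31 >27 → r--
[3,11] 4+25=29 >27 → r--
[3,10] 4+14=18 <27 → l++
[4,10] 5+14=19 <27 → l++
[5,10] 6+14=20 <27 → l++
[6,10] 7+14=21 <27 → l++
[7,10] 9+14=23 <27 → l++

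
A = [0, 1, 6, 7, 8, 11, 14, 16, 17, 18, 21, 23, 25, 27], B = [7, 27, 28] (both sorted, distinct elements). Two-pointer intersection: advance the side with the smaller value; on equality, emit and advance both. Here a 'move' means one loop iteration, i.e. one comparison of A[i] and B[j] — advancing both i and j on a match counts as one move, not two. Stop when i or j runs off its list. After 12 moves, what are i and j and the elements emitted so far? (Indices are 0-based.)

i=12, j=1, emitted=[7]

[i=0,j=0] 0<7 → i++
[i=1,j=0] 1<7 → i++
[i=2,j=0] 6<7 → i++
[i=3,j=0] 7==7 emit → i++,j++
[i=4,j=1] 8<27 → i++
[i=5,j=1] 11<27 → i++
[i=6,j=1] 14<27 → i++
[i=7,j=1] 16<27 → i++
[i=8,j=1] 17<27 → i++
[i=9,j=1] 18<27 → i++
[i=10,j=1] 21<27 → i++
[i=11,j=1] 23<27 → i++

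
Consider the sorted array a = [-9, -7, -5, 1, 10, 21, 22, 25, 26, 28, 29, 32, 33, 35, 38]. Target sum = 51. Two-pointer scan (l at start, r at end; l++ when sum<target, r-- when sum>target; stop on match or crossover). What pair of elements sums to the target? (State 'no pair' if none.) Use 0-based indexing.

[0,14] -9+38=29 <51 → l++
[1,14] -7+38=31 <51 → l++
[2,14] -5+38=33 <51 → l++
[3,14] 1+38=39 <51 → l++
[4,14] 10+38=48 <51 → l++
[5,14] 21+38=59 >51 → r--
[5,13] 21+35=56 >51 → r--
[5,12] 21+33=54 >51 → r--
[5,11] 21+32=53 >51 → r--
[5,10] 21+29=50 <51 → l++
[6,10] 22+29=51 → found

(22, 29)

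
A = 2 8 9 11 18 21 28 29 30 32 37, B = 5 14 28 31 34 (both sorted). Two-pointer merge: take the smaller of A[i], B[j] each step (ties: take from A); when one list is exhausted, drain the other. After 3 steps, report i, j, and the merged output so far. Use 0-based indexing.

i=2, j=1, merged so far=[2, 5, 8]

i=0 j=0: A[i]=2<=B[j]=5 take 2, i++
i=1 j=0: A[i]=8>B[j]=5 take 5, j++
i=1 j=1: A[i]=8<=B[j]=14 take 8, i++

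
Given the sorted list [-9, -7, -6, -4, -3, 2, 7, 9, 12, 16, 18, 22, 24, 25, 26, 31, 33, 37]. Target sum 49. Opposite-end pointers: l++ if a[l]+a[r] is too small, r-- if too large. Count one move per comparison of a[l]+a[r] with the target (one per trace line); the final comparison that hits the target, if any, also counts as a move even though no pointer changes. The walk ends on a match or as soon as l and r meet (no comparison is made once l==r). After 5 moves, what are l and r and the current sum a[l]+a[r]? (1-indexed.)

[1,18] -9+37=28 <49 → l++
[2,18] -7+37=30 <49 → l++
[3,18] -6+37=31 <49 → l++
[4,18] -4+37=33 <49 → l++
[5,18] -3+37=34 <49 → l++

l=6, r=18, sum=39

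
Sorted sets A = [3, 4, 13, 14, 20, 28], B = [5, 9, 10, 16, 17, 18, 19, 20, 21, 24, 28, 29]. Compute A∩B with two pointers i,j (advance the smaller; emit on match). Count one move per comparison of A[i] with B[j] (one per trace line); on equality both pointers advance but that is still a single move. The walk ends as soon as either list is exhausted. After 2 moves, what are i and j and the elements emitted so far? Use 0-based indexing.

i=2, j=0, emitted=[]

i=0 j=0: 3<5, i++
i=1 j=0: 4<5, i++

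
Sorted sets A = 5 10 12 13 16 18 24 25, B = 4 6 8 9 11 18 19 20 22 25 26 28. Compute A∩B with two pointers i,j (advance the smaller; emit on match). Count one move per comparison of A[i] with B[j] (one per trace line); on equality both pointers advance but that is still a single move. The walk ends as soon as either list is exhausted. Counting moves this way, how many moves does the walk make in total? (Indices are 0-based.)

16 moves

i=0 j=0: 5>4, j++
i=0 j=1: 5<6, i++
i=1 j=1: 10>6, j++
i=1 j=2: 10>8, j++
i=1 j=3: 10>9, j++
i=1 j=4: 10<11, i++
i=2 j=4: 12>11, j++
i=2 j=5: 12<18, i++
i=3 j=5: 13<18, i++
i=4 j=5: 16<18, i++
i=5 j=5: 18==18 emit, i++,j++
i=6 j=6: 24>19, j++
i=6 j=7: 24>20, j++
i=6 j=8: 24>22, j++
i=6 j=9: 24<25, i++
i=7 j=9: 25==25 emit, i++,j++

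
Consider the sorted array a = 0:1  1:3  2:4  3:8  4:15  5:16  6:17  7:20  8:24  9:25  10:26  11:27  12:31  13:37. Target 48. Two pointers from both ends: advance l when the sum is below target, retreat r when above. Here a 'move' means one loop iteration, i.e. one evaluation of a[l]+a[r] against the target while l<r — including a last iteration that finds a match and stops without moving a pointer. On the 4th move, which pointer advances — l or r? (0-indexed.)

l=0 r=13: 1+37=38 <48, l++
l=1 r=13: 3+37=40 <48, l++
l=2 r=13: 4+37=41 <48, l++
l=3 r=13: 8+37=45 <48, l++

l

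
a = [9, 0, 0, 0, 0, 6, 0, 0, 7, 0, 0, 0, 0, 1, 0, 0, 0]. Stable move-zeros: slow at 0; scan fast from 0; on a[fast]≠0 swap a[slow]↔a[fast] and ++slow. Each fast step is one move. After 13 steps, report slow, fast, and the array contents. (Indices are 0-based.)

slow=0 fast=0: a[fast]=9≠0 swap→a[0]=9, slow++,fast++
slow=1 fast=1: a[fast]=0, fast++
slow=1 fast=2: a[fast]=0, fast++
slow=1 fast=3: a[fast]=0, fast++
slow=1 fast=4: a[fast]=0, fast++
slow=1 fast=5: a[fast]=6≠0 swap→a[1]=6, slow++,fast++
slow=2 fast=6: a[fast]=0, fast++
slow=2 fast=7: a[fast]=0, fast++
slow=2 fast=8: a[fast]=7≠0 swap→a[2]=7, slow++,fast++
slow=3 fast=9: a[fast]=0, fast++
slow=3 fast=10: a[fast]=0, fast++
slow=3 fast=11: a[fast]=0, fast++
slow=3 fast=12: a[fast]=0, fast++

slow=3, fast=13, a=[9, 6, 7, 0, 0, 0, 0, 0, 0, 0, 0, 0, 0, 1, 0, 0, 0]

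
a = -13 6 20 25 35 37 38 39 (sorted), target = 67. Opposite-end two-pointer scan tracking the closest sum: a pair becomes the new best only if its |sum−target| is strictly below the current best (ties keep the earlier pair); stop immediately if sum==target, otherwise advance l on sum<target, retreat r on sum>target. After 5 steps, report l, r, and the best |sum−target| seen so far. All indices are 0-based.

[0,7] -13+39=26 d=41 * → l++
[1,7] 6+39=45 d=22 * → l++
[2,7] 20+39=59 d=8 * → l++
[3,7] 25+39=64 d=3 * → l++
[4,7] 35+39=74 d=7 → r--

l=4, r=6, best |Δ|=3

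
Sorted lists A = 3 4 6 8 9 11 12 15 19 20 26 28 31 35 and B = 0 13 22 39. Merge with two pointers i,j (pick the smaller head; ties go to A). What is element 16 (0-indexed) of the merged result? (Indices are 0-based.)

[i=0,j=0] A[i]=3>B[j]=0 take 0 → j++
[i=0,j=1] A[i]=3<=B[j]=13 take 3 → i++
[i=1,j=1] A[i]=4<=B[j]=13 take 4 → i++
[i=2,j=1] A[i]=6<=B[j]=13 take 6 → i++
[i=3,j=1] A[i]=8<=B[j]=13 take 8 → i++
[i=4,j=1] A[i]=9<=B[j]=13 take 9 → i++
[i=5,j=1] A[i]=11<=B[j]=13 take 11 → i++
[i=6,j=1] A[i]=12<=B[j]=13 take 12 → i++
[i=7,j=1] A[i]=15>B[j]=13 take 13 → j++
[i=7,j=2] A[i]=15<=B[j]=22 take 15 → i++
[i=8,j=2] A[i]=19<=B[j]=22 take 19 → i++
[i=9,j=2] A[i]=20<=B[j]=22 take 20 → i++
[i=10,j=2] A[i]=26>B[j]=22 take 22 → j++
[i=10,j=3] A[i]=26<=B[j]=39 take 26 → i++
[i=11,j=3] A[i]=28<=B[j]=39 take 28 → i++
[i=12,j=3] A[i]=31<=B[j]=39 take 31 → i++
[i=13,j=3] A[i]=35<=B[j]=39 take 35 → i++
[i=14,j=3] A done, take B[j]=39 → j++

merged[16] = 35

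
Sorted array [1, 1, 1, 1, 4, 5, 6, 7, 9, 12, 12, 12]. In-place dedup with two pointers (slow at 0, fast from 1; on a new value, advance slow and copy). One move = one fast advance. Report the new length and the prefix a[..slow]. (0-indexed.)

(s=0,f=1) a[fast]=1=a[slow] dup → fast++
(s=0,f=2) a[fast]=1=a[slow] dup → fast++
(s=0,f=3) a[fast]=1=a[slow] dup → fast++
(s=0,f=4) a[fast]=4≠a[slow]=1 write a[1]=4 → slow++,fast++
(s=1,f=5) a[fast]=5≠a[slow]=4 write a[2]=5 → slow++,fast++
(s=2,f=6) a[fast]=6≠a[slow]=5 write a[3]=6 → slow++,fast++
(s=3,f=7) a[fast]=7≠a[slow]=6 write a[4]=7 → slow++,fast++
(s=4,f=8) a[fast]=9≠a[slow]=7 write a[5]=9 → slow++,fast++
(s=5,f=9) a[fast]=12≠a[slow]=9 write a[6]=12 → slow++,fast++
(s=6,f=10) a[fast]=12=a[slow] dup → fast++
(s=6,f=11) a[fast]=12=a[slow] dup → fast++

length 7; prefix = [1, 4, 5, 6, 7, 9, 12]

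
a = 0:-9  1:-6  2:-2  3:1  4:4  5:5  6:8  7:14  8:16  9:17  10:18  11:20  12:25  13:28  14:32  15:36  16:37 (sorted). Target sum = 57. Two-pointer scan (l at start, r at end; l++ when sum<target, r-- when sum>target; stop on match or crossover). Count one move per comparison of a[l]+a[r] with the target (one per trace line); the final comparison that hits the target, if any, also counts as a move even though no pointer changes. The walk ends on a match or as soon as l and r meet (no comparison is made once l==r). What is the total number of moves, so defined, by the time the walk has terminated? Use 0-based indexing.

l=0 r=16: -9+37=28 <57, l++
l=1 r=16: -6+37=31 <57, l++
l=2 r=16: -2+37=35 <57, l++
l=3 r=16: 1+37=38 <57, l++
l=4 r=16: 4+37=41 <57, l++
l=5 r=16: 5+37=42 <57, l++
l=6 r=16: 8+37=45 <57, l++
l=7 r=16: 14+37=51 <57, l++
l=8 r=16: 16+37=53 <57, l++
l=9 r=16: 17+37=54 <57, l++
l=10 r=16: 18+37=55 <57, l++
l=11 r=16: 20+37=57, found

12 moves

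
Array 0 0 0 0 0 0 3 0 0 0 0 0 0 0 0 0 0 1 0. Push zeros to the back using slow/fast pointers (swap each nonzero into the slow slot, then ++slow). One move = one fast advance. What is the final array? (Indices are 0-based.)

slow=0 fast=0: a[fast]=0, fast++
slow=0 fast=1: a[fast]=0, fast++
slow=0 fast=2: a[fast]=0, fast++
slow=0 fast=3: a[fast]=0, fast++
slow=0 fast=4: a[fast]=0, fast++
slow=0 fast=5: a[fast]=0, fast++
slow=0 fast=6: a[fast]=3≠0 swap→a[0]=3, slow++,fast++
slow=1 fast=7: a[fast]=0, fast++
slow=1 fast=8: a[fast]=0, fast++
slow=1 fast=9: a[fast]=0, fast++
slow=1 fast=10: a[fast]=0, fast++
slow=1 fast=11: a[fast]=0, fast++
slow=1 fast=12: a[fast]=0, fast++
slow=1 fast=13: a[fast]=0, fast++
slow=1 fast=14: a[fast]=0, fast++
slow=1 fast=15: a[fast]=0, fast++
slow=1 fast=16: a[fast]=0, fast++
slow=1 fast=17: a[fast]=1≠0 swap→a[1]=1, slow++,fast++
slow=2 fast=18: a[fast]=0, fast++

[3, 1, 0, 0, 0, 0, 0, 0, 0, 0, 0, 0, 0, 0, 0, 0, 0, 0, 0]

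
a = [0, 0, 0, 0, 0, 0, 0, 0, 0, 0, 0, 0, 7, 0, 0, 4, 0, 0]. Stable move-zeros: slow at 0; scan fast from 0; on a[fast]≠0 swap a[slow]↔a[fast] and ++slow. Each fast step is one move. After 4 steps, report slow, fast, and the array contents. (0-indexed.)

slow=0, fast=4, a=[0, 0, 0, 0, 0, 0, 0, 0, 0, 0, 0, 0, 7, 0, 0, 4, 0, 0]

slow=0 fast=0: a[fast]=0, fast++
slow=0 fast=1: a[fast]=0, fast++
slow=0 fast=2: a[fast]=0, fast++
slow=0 fast=3: a[fast]=0, fast++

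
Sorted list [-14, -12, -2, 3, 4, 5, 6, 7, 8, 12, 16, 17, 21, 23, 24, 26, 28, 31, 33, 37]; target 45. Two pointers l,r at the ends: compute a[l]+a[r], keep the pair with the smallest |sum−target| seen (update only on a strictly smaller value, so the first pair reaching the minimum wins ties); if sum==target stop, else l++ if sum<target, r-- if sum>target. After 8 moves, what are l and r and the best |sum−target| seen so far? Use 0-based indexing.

l=8, r=19, best |Δ|=1

l=0 r=19: -14+37=23 d=22 *, l++
l=1 r=19: -12+37=25 d=20 *, l++
l=2 r=19: -2+37=35 d=10 *, l++
l=3 r=19: 3+37=40 d=5 *, l++
l=4 r=19: 4+37=41 d=4 *, l++
l=5 r=19: 5+37=42 d=3 *, l++
l=6 r=19: 6+37=43 d=2 *, l++
l=7 r=19: 7+37=44 d=1 *, l++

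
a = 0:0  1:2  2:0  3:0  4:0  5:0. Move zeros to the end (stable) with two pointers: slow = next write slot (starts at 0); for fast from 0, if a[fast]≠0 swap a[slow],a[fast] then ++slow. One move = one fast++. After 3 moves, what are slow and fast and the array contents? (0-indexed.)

slow=1, fast=3, a=[2, 0, 0, 0, 0, 0]

slow=0 fast=0: a[fast]=0, fast++
slow=0 fast=1: a[fast]=2≠0 swap→a[0]=2, slow++,fast++
slow=1 fast=2: a[fast]=0, fast++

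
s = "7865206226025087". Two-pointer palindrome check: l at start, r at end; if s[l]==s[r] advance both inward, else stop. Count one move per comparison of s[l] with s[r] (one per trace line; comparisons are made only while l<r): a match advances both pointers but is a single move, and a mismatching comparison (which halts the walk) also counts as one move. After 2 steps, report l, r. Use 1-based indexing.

l=1 r=16: '7'=='7', l++,r--
l=2 r=15: '8'=='8', l++,r--

l=3, r=14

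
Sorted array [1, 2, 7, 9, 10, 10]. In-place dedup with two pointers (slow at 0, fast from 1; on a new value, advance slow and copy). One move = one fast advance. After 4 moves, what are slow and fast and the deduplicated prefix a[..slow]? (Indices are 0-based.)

slow=0 fast=1: a[fast]=2≠a[slow]=1 write a[1]=2, slow++,fast++
slow=1 fast=2: a[fast]=7≠a[slow]=2 write a[2]=7, slow++,fast++
slow=2 fast=3: a[fast]=9≠a[slow]=7 write a[3]=9, slow++,fast++
slow=3 fast=4: a[fast]=10≠a[slow]=9 write a[4]=10, slow++,fast++

slow=4, fast=5, prefix=[1, 2, 7, 9, 10]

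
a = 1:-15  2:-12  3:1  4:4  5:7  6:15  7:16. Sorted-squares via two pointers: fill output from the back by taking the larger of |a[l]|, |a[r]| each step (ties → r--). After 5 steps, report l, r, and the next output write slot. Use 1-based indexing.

l=3, r=4, next write slot=2

l=1 r=7: |-15|<=|16| out[7]=256, r--
l=1 r=6: |-15|<=|15| out[6]=225, r--
l=1 r=5: |-15|>|7| out[5]=225, l++
l=2 r=5: |-12|>|7| out[4]=144, l++
l=3 r=5: |1|<=|7| out[3]=49, r--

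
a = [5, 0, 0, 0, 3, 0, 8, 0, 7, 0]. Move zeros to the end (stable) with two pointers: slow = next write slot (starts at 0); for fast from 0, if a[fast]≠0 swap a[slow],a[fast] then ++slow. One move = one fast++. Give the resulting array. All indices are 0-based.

[5, 3, 8, 7, 0, 0, 0, 0, 0, 0]

slow=0 fast=0: a[fast]=5≠0 swap→a[0]=5, slow++,fast++
slow=1 fast=1: a[fast]=0, fast++
slow=1 fast=2: a[fast]=0, fast++
slow=1 fast=3: a[fast]=0, fast++
slow=1 fast=4: a[fast]=3≠0 swap→a[1]=3, slow++,fast++
slow=2 fast=5: a[fast]=0, fast++
slow=2 fast=6: a[fast]=8≠0 swap→a[2]=8, slow++,fast++
slow=3 fast=7: a[fast]=0, fast++
slow=3 fast=8: a[fast]=7≠0 swap→a[3]=7, slow++,fast++
slow=4 fast=9: a[fast]=0, fast++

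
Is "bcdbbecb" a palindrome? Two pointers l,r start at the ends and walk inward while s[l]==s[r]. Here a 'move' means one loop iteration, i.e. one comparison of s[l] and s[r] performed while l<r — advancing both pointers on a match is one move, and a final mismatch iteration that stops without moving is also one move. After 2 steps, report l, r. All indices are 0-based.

[0,7] 'b'=='b' → l++,r--
[1,6] 'c'=='c' → l++,r--

l=2, r=5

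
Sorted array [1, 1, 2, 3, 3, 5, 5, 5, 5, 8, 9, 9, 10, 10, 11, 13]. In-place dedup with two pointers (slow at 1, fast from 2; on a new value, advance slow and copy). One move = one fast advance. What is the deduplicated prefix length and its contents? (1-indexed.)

length 9; prefix = [1, 2, 3, 5, 8, 9, 10, 11, 13]

(s=1,f=2) a[fast]=1=a[slow] dup → fast++
(s=1,f=3) a[fast]=2≠a[slow]=1 write a[2]=2 → slow++,fast++
(s=2,f=4) a[fast]=3≠a[slow]=2 write a[3]=3 → slow++,fast++
(s=3,f=5) a[fast]=3=a[slow] dup → fast++
(s=3,f=6) a[fast]=5≠a[slow]=3 write a[4]=5 → slow++,fast++
(s=4,f=7) a[fast]=5=a[slow] dup → fast++
(s=4,f=8) a[fast]=5=a[slow] dup → fast++
(s=4,f=9) a[fast]=5=a[slow] dup → fast++
(s=4,f=10) a[fast]=8≠a[slow]=5 write a[5]=8 → slow++,fast++
(s=5,f=11) a[fast]=9≠a[slow]=8 write a[6]=9 → slow++,fast++
(s=6,f=12) a[fast]=9=a[slow] dup → fast++
(s=6,f=13) a[fast]=10≠a[slow]=9 write a[7]=10 → slow++,fast++
(s=7,f=14) a[fast]=10=a[slow] dup → fast++
(s=7,f=15) a[fast]=11≠a[slow]=10 write a[8]=11 → slow++,fast++
(s=8,f=16) a[fast]=13≠a[slow]=11 write a[9]=13 → slow++,fast++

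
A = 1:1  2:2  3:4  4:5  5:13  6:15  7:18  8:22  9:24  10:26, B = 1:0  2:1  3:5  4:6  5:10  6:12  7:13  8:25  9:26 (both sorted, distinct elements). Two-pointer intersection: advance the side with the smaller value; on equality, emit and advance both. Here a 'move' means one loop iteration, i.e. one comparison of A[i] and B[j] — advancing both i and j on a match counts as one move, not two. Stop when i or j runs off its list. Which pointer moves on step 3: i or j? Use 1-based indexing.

i

[i=1,j=1] 1>0 → j++
[i=1,j=2] 1==1 emit → i++,j++
[i=2,j=3] 2<5 → i++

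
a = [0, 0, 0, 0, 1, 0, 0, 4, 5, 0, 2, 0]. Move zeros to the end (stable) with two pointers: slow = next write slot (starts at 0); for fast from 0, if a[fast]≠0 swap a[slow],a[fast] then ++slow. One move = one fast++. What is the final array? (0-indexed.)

(s=0,f=0) a[fast]=0 → fast++
(s=0,f=1) a[fast]=0 → fast++
(s=0,f=2) a[fast]=0 → fast++
(s=0,f=3) a[fast]=0 → fast++
(s=0,f=4) a[fast]=1≠0 swap→a[0]=1 → slow++,fast++
(s=1,f=5) a[fast]=0 → fast++
(s=1,f=6) a[fast]=0 → fast++
(s=1,f=7) a[fast]=4≠0 swap→a[1]=4 → slow++,fast++
(s=2,f=8) a[fast]=5≠0 swap→a[2]=5 → slow++,fast++
(s=3,f=9) a[fast]=0 → fast++
(s=3,f=10) a[fast]=2≠0 swap→a[3]=2 → slow++,fast++
(s=4,f=11) a[fast]=0 → fast++

[1, 4, 5, 2, 0, 0, 0, 0, 0, 0, 0, 0]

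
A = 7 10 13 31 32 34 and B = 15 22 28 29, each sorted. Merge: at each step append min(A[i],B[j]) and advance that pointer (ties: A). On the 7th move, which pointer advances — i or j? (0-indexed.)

j

i=0 j=0: A[i]=7<=B[j]=15 take 7, i++
i=1 j=0: A[i]=10<=B[j]=15 take 10, i++
i=2 j=0: A[i]=13<=B[j]=15 take 13, i++
i=3 j=0: A[i]=31>B[j]=15 take 15, j++
i=3 j=1: A[i]=31>B[j]=22 take 22, j++
i=3 j=2: A[i]=31>B[j]=28 take 28, j++
i=3 j=3: A[i]=31>B[j]=29 take 29, j++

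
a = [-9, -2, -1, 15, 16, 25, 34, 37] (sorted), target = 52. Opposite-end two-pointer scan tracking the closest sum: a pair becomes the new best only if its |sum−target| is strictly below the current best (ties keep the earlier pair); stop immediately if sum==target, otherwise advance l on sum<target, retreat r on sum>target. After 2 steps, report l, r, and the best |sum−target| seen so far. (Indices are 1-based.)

[1,8] -9+37=28 d=24 * → l++
[2,8] -2+37=35 d=17 * → l++

l=3, r=8, best |Δ|=17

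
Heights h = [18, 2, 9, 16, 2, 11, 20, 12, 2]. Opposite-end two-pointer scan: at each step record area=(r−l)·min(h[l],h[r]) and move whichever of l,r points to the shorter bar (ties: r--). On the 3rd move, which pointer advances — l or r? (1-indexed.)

l

l=1 r=9: min(18,2)*8=16 best=16 *, r--
l=1 r=8: min(18,12)*7=84 best=84 *, r--
l=1 r=7: min(18,20)*6=108 best=108 *, l++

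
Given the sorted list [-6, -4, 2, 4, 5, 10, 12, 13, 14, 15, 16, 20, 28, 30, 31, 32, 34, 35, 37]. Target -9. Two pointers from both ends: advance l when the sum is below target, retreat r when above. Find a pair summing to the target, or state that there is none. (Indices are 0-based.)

no pair

l=0 r=18: -6+37=31 >-9, r--
l=0 r=17: -6+35=29 >-9, r--
l=0 r=16: -6+34=28 >-9, r--
l=0 r=15: -6+32=26 >-9, r--
l=0 r=14: -6+31=25 >-9, r--
l=0 r=13: -6+30=24 >-9, r--
l=0 r=12: -6+28=22 >-9, r--
l=0 r=11: -6+20=14 >-9, r--
l=0 r=10: -6+16=10 >-9, r--
l=0 r=9: -6+15=9 >-9, r--
l=0 r=8: -6+14=8 >-9, r--
l=0 r=7: -6+13=7 >-9, r--
l=0 r=6: -6+12=6 >-9, r--
l=0 r=5: -6+10=4 >-9, r--
l=0 r=4: -6+5=-1 >-9, r--
l=0 r=3: -6+4=-2 >-9, r--
l=0 r=2: -6+2=-4 >-9, r--
l=0 r=1: -6+-4=-10 <-9, l++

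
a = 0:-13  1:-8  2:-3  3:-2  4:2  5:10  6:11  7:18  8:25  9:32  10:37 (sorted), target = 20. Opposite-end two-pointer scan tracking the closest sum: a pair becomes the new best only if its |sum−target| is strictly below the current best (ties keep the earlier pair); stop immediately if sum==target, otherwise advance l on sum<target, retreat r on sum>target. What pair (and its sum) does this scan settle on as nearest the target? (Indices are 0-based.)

l=0 r=10: -13+37=24 d=4 *, r--
l=0 r=9: -13+32=19 d=1 *, l++
l=1 r=9: -8+32=24 d=4, r--
l=1 r=8: -8+25=17 d=3, l++
l=2 r=8: -3+25=22 d=2, r--
l=2 r=7: -3+18=15 d=5, l++
l=3 r=7: -2+18=16 d=4, l++
l=4 r=7: 2+18=20 d=0 *, stop

pair (2, 18) with sum 20 (|Δ|=0)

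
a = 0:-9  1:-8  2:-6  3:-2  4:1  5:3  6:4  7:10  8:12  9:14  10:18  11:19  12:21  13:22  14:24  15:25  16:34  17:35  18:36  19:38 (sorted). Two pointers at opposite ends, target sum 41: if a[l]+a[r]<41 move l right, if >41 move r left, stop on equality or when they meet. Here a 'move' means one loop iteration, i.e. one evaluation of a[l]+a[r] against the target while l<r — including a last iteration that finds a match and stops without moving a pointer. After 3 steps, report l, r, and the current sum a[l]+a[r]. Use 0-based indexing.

l=0 r=19: -9+38=29 <41, l++
l=1 r=19: -8+38=30 <41, l++
l=2 r=19: -6+38=32 <41, l++

l=3, r=19, sum=36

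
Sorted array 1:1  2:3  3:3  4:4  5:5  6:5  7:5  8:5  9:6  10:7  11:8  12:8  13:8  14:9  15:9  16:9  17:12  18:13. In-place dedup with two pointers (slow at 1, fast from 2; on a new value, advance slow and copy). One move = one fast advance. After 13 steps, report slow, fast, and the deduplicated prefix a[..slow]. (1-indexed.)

slow=8, fast=15, prefix=[1, 3, 4, 5, 6, 7, 8, 9]

slow=1 fast=2: a[fast]=3≠a[slow]=1 write a[2]=3, slow++,fast++
slow=2 fast=3: a[fast]=3=a[slow] dup, fast++
slow=2 fast=4: a[fast]=4≠a[slow]=3 write a[3]=4, slow++,fast++
slow=3 fast=5: a[fast]=5≠a[slow]=4 write a[4]=5, slow++,fast++
slow=4 fast=6: a[fast]=5=a[slow] dup, fast++
slow=4 fast=7: a[fast]=5=a[slow] dup, fast++
slow=4 fast=8: a[fast]=5=a[slow] dup, fast++
slow=4 fast=9: a[fast]=6≠a[slow]=5 write a[5]=6, slow++,fast++
slow=5 fast=10: a[fast]=7≠a[slow]=6 write a[6]=7, slow++,fast++
slow=6 fast=11: a[fast]=8≠a[slow]=7 write a[7]=8, slow++,fast++
slow=7 fast=12: a[fast]=8=a[slow] dup, fast++
slow=7 fast=13: a[fast]=8=a[slow] dup, fast++
slow=7 fast=14: a[fast]=9≠a[slow]=8 write a[8]=9, slow++,fast++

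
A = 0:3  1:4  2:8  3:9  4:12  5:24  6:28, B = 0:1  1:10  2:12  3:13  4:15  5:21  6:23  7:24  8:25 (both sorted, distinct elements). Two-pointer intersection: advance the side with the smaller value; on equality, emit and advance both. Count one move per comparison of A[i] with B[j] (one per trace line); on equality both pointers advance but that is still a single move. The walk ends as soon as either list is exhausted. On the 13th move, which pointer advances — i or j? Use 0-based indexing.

j

[i=0,j=0] 3>1 → j++
[i=0,j=1] 3<10 → i++
[i=1,j=1] 4<10 → i++
[i=2,j=1] 8<10 → i++
[i=3,j=1] 9<10 → i++
[i=4,j=1] 12>10 → j++
[i=4,j=2] 12==12 emit → i++,j++
[i=5,j=3] 24>13 → j++
[i=5,j=4] 24>15 → j++
[i=5,j=5] 24>21 → j++
[i=5,j=6] 24>23 → j++
[i=5,j=7] 24==24 emit → i++,j++
[i=6,j=8] 28>25 → j++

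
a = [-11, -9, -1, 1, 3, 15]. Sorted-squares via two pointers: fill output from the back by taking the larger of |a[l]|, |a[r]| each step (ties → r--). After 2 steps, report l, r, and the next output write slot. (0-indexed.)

l=1, r=4, next write slot=3

[0,5] |-11|<=|15| out[5]=225 → r--
[0,4] |-11|>|3| out[4]=121 → l++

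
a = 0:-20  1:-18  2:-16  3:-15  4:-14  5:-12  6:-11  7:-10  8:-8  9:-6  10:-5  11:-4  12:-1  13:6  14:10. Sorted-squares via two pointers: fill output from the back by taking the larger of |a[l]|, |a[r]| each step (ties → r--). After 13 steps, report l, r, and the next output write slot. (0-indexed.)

l=11, r=12, next write slot=1

[0,14] |-20|>|10| out[14]=400 → l++
[1,14] |-18|>|10| out[13]=324 → l++
[2,14] |-16|>|10| out[12]=256 → l++
[3,14] |-15|>|10| out[11]=225 → l++
[4,14] |-14|>|10| out[10]=196 → l++
[5,14] |-12|>|10| out[9]=144 → l++
[6,14] |-11|>|10| out[8]=121 → l++
[7,14] |-10|<=|10| out[7]=100 → r--
[7,13] |-10|>|6| out[6]=100 → l++
[8,13] |-8|>|6| out[5]=64 → l++
[9,13] |-6|<=|6| out[4]=36 → r--
[9,12] |-6|>|-1| out[3]=36 → l++
[10,12] |-5|>|-1| out[2]=25 → l++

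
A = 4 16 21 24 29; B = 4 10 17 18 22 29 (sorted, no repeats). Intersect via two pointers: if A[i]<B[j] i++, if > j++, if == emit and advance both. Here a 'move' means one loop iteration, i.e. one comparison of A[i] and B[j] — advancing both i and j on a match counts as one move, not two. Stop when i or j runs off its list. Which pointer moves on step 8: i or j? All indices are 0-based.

i=0 j=0: 4==4 emit, i++,j++
i=1 j=1: 16>10, j++
i=1 j=2: 16<17, i++
i=2 j=2: 21>17, j++
i=2 j=3: 21>18, j++
i=2 j=4: 21<22, i++
i=3 j=4: 24>22, j++
i=3 j=5: 24<29, i++

i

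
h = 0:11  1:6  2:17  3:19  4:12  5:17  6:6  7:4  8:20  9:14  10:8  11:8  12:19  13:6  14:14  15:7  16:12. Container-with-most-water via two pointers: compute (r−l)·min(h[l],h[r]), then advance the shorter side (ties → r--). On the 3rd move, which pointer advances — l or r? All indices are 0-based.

l=0 r=16: min(11,12)*16=176 best=176 *, l++
l=1 r=16: min(6,12)*15=90 best=176, l++
l=2 r=16: min(17,12)*14=168 best=176, r--

r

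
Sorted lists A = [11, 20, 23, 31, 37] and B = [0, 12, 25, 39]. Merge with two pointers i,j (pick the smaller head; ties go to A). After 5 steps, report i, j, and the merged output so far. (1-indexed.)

i=1 j=1: A[i]=11>B[j]=0 take 0, j++
i=1 j=2: A[i]=11<=B[j]=12 take 11, i++
i=2 j=2: A[i]=20>B[j]=12 take 12, j++
i=2 j=3: A[i]=20<=B[j]=25 take 20, i++
i=3 j=3: A[i]=23<=B[j]=25 take 23, i++

i=4, j=3, merged so far=[0, 11, 12, 20, 23]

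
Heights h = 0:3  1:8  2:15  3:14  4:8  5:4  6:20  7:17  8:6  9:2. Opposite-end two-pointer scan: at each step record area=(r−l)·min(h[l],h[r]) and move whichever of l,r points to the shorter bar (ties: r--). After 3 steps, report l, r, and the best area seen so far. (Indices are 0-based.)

l=0 r=9: min(3,2)*9=18 best=18 *, r--
l=0 r=8: min(3,6)*8=24 best=24 *, l++
l=1 r=8: min(8,6)*7=42 best=42 *, r--

l=1, r=7, best area=42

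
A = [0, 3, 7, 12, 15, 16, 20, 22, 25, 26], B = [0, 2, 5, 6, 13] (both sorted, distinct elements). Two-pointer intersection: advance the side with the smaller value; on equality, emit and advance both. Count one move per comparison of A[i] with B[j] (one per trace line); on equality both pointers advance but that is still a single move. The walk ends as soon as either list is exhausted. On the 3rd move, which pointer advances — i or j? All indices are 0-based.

i

[i=0,j=0] 0==0 emit → i++,j++
[i=1,j=1] 3>2 → j++
[i=1,j=2] 3<5 → i++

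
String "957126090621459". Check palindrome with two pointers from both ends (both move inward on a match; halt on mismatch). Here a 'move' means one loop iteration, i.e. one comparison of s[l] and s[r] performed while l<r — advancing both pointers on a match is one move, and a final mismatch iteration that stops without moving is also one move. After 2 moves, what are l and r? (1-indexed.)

[1,15] '9'=='9' → l++,r--
[2,14] '5'=='5' → l++,r--

l=3, r=13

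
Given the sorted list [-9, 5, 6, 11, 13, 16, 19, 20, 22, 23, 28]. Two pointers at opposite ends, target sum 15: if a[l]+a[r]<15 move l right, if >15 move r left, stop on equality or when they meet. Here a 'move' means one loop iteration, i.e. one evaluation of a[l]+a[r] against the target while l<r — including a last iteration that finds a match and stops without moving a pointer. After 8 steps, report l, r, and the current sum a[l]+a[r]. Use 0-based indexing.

l=1, r=3, sum=16

[0,10] -9+28=19 >15 → r--
[0,9] -9+23=14 <15 → l++
[1,9] 5+23=28 >15 → r--
[1,8] 5+22=27 >15 → r--
[1,7] 5+20=25 >15 → r--
[1,6] 5+19=24 >15 → r--
[1,5] 5+16=21 >15 → r--
[1,4] 5+13=18 >15 → r--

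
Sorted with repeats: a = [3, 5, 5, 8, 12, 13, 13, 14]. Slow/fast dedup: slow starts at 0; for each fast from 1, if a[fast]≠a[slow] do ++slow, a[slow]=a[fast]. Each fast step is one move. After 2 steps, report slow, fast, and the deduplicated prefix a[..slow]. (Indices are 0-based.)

slow=1, fast=3, prefix=[3, 5]

slow=0 fast=1: a[fast]=5≠a[slow]=3 write a[1]=5, slow++,fast++
slow=1 fast=2: a[fast]=5=a[slow] dup, fast++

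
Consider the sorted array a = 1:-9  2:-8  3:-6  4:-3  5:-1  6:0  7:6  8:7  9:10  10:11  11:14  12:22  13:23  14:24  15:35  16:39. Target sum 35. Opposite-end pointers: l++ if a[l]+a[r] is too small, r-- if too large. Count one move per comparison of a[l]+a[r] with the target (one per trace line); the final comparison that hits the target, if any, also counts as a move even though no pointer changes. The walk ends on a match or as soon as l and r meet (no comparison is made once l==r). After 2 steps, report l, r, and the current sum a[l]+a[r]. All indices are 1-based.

l=1 r=16: -9+39=30 <35, l++
l=2 r=16: -8+39=31 <35, l++

l=3, r=16, sum=33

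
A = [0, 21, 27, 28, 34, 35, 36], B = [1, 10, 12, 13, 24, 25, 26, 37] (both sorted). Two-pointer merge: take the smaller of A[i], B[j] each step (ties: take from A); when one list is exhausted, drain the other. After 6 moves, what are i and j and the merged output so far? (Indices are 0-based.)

[i=0,j=0] A[i]=0<=B[j]=1 take 0 → i++
[i=1,j=0] A[i]=21>B[j]=1 take 1 → j++
[i=1,j=1] A[i]=21>B[j]=10 take 10 → j++
[i=1,j=2] A[i]=21>B[j]=12 take 12 → j++
[i=1,j=3] A[i]=21>B[j]=13 take 13 → j++
[i=1,j=4] A[i]=21<=B[j]=24 take 21 → i++

i=2, j=4, merged so far=[0, 1, 10, 12, 13, 21]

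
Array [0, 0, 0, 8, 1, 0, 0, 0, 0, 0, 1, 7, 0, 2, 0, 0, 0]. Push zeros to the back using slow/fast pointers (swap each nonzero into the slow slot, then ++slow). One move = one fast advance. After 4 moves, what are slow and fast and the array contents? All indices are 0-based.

slow=1, fast=4, a=[8, 0, 0, 0, 1, 0, 0, 0, 0, 0, 1, 7, 0, 2, 0, 0, 0]

(s=0,f=0) a[fast]=0 → fast++
(s=0,f=1) a[fast]=0 → fast++
(s=0,f=2) a[fast]=0 → fast++
(s=0,f=3) a[fast]=8≠0 swap→a[0]=8 → slow++,fast++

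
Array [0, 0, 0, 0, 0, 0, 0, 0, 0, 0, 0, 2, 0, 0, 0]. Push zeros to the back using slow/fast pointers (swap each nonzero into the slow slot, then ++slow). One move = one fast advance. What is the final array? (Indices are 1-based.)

[2, 0, 0, 0, 0, 0, 0, 0, 0, 0, 0, 0, 0, 0, 0]

slow=1 fast=1: a[fast]=0, fast++
slow=1 fast=2: a[fast]=0, fast++
slow=1 fast=3: a[fast]=0, fast++
slow=1 fast=4: a[fast]=0, fast++
slow=1 fast=5: a[fast]=0, fast++
slow=1 fast=6: a[fast]=0, fast++
slow=1 fast=7: a[fast]=0, fast++
slow=1 fast=8: a[fast]=0, fast++
slow=1 fast=9: a[fast]=0, fast++
slow=1 fast=10: a[fast]=0, fast++
slow=1 fast=11: a[fast]=0, fast++
slow=1 fast=12: a[fast]=2≠0 swap→a[1]=2, slow++,fast++
slow=2 fast=13: a[fast]=0, fast++
slow=2 fast=14: a[fast]=0, fast++
slow=2 fast=15: a[fast]=0, fast++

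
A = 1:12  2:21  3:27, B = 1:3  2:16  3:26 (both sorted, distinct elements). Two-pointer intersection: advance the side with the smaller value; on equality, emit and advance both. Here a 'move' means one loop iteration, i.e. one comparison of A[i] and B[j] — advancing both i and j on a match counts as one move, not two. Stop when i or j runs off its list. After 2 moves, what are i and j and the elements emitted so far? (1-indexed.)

[i=1,j=1] 12>3 → j++
[i=1,j=2] 12<16 → i++

i=2, j=2, emitted=[]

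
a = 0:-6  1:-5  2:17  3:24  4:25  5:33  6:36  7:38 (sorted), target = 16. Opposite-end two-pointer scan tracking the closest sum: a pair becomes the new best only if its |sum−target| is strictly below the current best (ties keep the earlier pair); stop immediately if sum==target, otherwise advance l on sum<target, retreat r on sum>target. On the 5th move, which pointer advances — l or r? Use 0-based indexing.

r

l=0 r=7: -6+38=32 d=16 *, r--
l=0 r=6: -6+36=30 d=14 *, r--
l=0 r=5: -6+33=27 d=11 *, r--
l=0 r=4: -6+25=19 d=3 *, r--
l=0 r=3: -6+24=18 d=2 *, r--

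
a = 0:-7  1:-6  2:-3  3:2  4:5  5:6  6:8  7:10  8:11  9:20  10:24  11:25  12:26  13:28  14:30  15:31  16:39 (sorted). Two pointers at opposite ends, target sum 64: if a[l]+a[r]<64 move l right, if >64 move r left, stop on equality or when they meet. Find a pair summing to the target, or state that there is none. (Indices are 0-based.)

(25, 39)

l=0 r=16: -7+39=32 <64, l++
l=1 r=16: -6+39=33 <64, l++
l=2 r=16: -3+39=36 <64, l++
l=3 r=16: 2+39=41 <64, l++
l=4 r=16: 5+39=44 <64, l++
l=5 r=16: 6+39=45 <64, l++
l=6 r=16: 8+39=47 <64, l++
l=7 r=16: 10+39=49 <64, l++
l=8 r=16: 11+39=50 <64, l++
l=9 r=16: 20+39=59 <64, l++
l=10 r=16: 24+39=63 <64, l++
l=11 r=16: 25+39=64, found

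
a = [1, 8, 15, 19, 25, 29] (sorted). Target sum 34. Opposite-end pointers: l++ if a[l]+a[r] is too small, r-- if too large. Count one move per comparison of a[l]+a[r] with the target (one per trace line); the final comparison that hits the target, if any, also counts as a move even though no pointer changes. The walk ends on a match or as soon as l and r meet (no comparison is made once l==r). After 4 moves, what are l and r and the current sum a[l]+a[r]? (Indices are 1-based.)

[1,6] 1+29=30 <34 → l++
[2,6] 8+29=37 >34 → r--
[2,5] 8+25=33 <34 → l++
[3,5] 15+25=40 >34 → r--

l=3, r=4, sum=34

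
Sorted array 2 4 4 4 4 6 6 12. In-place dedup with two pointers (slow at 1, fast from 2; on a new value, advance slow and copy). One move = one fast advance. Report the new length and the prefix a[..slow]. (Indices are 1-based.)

slow=1 fast=2: a[fast]=4≠a[slow]=2 write a[2]=4, slow++,fast++
slow=2 fast=3: a[fast]=4=a[slow] dup, fast++
slow=2 fast=4: a[fast]=4=a[slow] dup, fast++
slow=2 fast=5: a[fast]=4=a[slow] dup, fast++
slow=2 fast=6: a[fast]=6≠a[slow]=4 write a[3]=6, slow++,fast++
slow=3 fast=7: a[fast]=6=a[slow] dup, fast++
slow=3 fast=8: a[fast]=12≠a[slow]=6 write a[4]=12, slow++,fast++

length 4; prefix = [2, 4, 6, 12]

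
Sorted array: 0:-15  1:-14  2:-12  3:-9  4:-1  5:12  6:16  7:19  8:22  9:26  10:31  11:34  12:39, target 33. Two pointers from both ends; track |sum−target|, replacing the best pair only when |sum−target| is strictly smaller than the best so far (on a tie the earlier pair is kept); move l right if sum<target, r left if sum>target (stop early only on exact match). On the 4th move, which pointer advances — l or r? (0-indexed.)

l

l=0 r=12: -15+39=24 d=9 *, l++
l=1 r=12: -14+39=25 d=8 *, l++
l=2 r=12: -12+39=27 d=6 *, l++
l=3 r=12: -9+39=30 d=3 *, l++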